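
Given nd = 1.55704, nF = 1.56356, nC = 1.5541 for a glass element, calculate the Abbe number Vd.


Abbe number formula: Vd = (nd - 1) / (nF - nC)
  nd - 1 = 1.55704 - 1 = 0.55704
  nF - nC = 1.56356 - 1.5541 = 0.00946
  Vd = 0.55704 / 0.00946 = 58.88

58.88


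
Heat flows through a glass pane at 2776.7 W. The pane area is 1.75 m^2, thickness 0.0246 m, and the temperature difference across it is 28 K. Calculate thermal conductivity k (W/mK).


Fourier's law rearranged: k = Q * t / (A * dT)
  Numerator = 2776.7 * 0.0246 = 68.30682
  Denominator = 1.75 * 28 = 49.0
  k = 68.30682 / 49.0 = 1.394 W/mK

1.394 W/mK


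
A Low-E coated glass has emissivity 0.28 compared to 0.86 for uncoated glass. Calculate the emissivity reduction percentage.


Percentage reduction = (1 - coated/uncoated) * 100
  Ratio = 0.28 / 0.86 = 0.3256
  Reduction = (1 - 0.3256) * 100 = 67.4%

67.4%


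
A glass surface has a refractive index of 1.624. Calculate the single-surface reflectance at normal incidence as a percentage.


Fresnel reflectance at normal incidence:
  R = ((n - 1)/(n + 1))^2
  (n - 1)/(n + 1) = (1.624 - 1)/(1.624 + 1) = 0.237805
  R = 0.237805^2 = 0.0565512
  R(%) = 0.0565512 * 100 = 5.655%

5.655%


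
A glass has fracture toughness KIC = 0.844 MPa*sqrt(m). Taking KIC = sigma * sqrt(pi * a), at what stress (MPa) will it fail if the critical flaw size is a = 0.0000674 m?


Rearrange KIC = sigma * sqrt(pi * a):
  sigma = KIC / sqrt(pi * a)
  sqrt(pi * 0.0000674) = 0.014551
  sigma = 0.844 / 0.014551 = 58.0 MPa

58.0 MPa


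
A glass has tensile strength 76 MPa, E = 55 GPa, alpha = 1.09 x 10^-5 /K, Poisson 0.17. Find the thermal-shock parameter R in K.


Thermal shock resistance: R = sigma * (1 - nu) / (E * alpha)
  Numerator = 76 * (1 - 0.17) = 63.08
  Denominator = 55 * 1000 * (1.09 x 10^-5) = 0.5995
  R = 63.08 / 0.5995 = 105.2 K

105.2 K


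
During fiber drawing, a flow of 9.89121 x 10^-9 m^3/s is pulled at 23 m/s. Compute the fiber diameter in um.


Cross-sectional area from continuity:
  A = Q / v = 9.89121 x 10^-9 / 23 = 4.300526 x 10^-10 m^2
Diameter from circular cross-section:
  d = sqrt(4A / pi) * 10^6 (m -> um)
  d = sqrt(4 * 4.300526 x 10^-10 / pi) * 10^6 = 23.4 um

23.4 um


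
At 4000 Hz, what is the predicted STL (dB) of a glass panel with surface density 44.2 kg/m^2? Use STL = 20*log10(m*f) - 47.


Mass law: STL = 20 * log10(m * f) - 47
  m * f = 44.2 * 4000 = 176800
  log10(176800) = 5.24748
  STL = 20 * 5.24748 - 47 = 104.9496 - 47 = 57.9 dB

57.9 dB


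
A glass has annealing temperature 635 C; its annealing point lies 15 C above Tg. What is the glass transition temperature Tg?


Rearrange T_anneal = Tg + offset for Tg:
  Tg = T_anneal - offset = 635 - 15 = 620 C

620 C


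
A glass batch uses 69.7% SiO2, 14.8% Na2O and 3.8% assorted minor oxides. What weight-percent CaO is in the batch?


Pieces sum to 100%:
  CaO = 100 - (SiO2 + Na2O + others)
  CaO = 100 - (69.7 + 14.8 + 3.8) = 11.7%

11.7%


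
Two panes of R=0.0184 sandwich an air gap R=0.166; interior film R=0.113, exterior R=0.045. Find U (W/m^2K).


Total thermal resistance (series):
  R_total = R_in + R_glass + R_air + R_glass + R_out
  R_total = 0.113 + 0.0184 + 0.166 + 0.0184 + 0.045 = 0.3608 m^2K/W
U-value = 1 / R_total = 1 / 0.3608 = 2.772 W/m^2K

2.772 W/m^2K


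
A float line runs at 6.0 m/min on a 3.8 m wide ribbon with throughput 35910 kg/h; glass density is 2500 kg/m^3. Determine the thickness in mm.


Ribbon cross-section from mass balance:
  Volume rate = throughput / density = 35910 / 2500 = 14.364 m^3/h
  thickness = volume rate / (speed * 60 * width), i.e.
  thickness = throughput / (60 * speed * width * density) * 1000
  thickness = 35910 / (60 * 6.0 * 3.8 * 2500) * 1000 = 10.5 mm

10.5 mm


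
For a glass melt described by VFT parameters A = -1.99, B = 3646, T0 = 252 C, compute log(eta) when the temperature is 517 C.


VFT equation: log(eta) = A + B / (T - T0)
  T - T0 = 517 - 252 = 265
  B / (T - T0) = 3646 / 265 = 13.758
  log(eta) = -1.99 + 13.758 = 11.768

11.768


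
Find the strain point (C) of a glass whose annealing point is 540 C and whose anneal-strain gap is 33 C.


Strain point = annealing point - difference:
  T_strain = 540 - 33 = 507 C

507 C


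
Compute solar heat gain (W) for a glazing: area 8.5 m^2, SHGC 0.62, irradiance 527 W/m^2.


Solar heat gain: Q = Area * SHGC * Irradiance
  Q = 8.5 * 0.62 * 527 = 2777.3 W

2777.3 W


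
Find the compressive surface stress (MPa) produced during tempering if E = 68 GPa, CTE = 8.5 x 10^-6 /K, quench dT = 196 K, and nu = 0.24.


Tempering stress: sigma = E * alpha * dT / (1 - nu)
  E (MPa) = 68 * 1000 = 68000
  Numerator = 68000 * (8.5 x 10^-6) * 196 = 113.288
  Denominator = 1 - 0.24 = 0.76
  sigma = 113.288 / 0.76 = 149.1 MPa

149.1 MPa


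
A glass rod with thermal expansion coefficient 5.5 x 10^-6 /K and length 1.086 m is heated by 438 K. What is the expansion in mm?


Thermal expansion formula: dL = alpha * L0 * dT
  dL = (5.5 x 10^-6) * 1.086 * 438 = 0.00261617 m
Convert to mm: 0.00261617 * 1000 = 2.6162 mm

2.6162 mm


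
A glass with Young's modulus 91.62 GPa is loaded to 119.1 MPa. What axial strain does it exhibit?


Rearrange E = sigma / epsilon:
  epsilon = sigma / E
  E (MPa) = 91.62 * 1000 = 91620
  epsilon = 119.1 / 91620 = 0.0013

0.0013


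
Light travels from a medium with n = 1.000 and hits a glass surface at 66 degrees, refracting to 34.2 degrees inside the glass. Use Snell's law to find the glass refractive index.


Apply Snell's law: n1 * sin(theta1) = n2 * sin(theta2)
  n2 = n1 * sin(theta1) / sin(theta2)
  sin(66) = 0.913545
  sin(34.2) = 0.562083
  n2 = 1.000 * 0.913545 / 0.562083 = 1.6253

1.6253


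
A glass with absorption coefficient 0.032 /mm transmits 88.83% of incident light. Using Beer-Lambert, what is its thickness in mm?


Rearrange T = exp(-alpha * thickness):
  thickness = -ln(T) / alpha
  T = 88.83/100 = 0.8883
  ln(T) = -0.11845
  -ln(T) = 0.11845
  thickness = 0.11845 / 0.032 = 3.7 mm

3.7 mm


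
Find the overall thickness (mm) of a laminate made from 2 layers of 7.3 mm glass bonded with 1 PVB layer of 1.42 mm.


Total thickness = glass contribution + PVB contribution
  Glass: 2 * 7.3 = 14.6 mm
  PVB: 1 * 1.42 = 1.42 mm
  Total = 14.6 + 1.42 = 16.02 mm

16.02 mm


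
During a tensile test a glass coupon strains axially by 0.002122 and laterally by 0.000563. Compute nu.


Poisson's ratio: nu = lateral strain / axial strain
  nu = 0.000563 / 0.002122 = 0.2653

0.2653


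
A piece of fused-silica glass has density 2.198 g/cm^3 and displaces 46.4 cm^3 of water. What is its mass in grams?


Rearrange rho = m / V:
  m = rho * V
  m = 2.198 * 46.4 = 101.987 g

101.987 g


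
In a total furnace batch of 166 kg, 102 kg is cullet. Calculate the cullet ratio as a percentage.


Cullet ratio = (cullet mass / total batch mass) * 100
  Ratio = 102 / 166 * 100 = 61.45%

61.45%


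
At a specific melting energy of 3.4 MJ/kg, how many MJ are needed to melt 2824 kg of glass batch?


Total energy = mass * specific energy
  E = 2824 * 3.4 = 9601.6 MJ

9601.6 MJ


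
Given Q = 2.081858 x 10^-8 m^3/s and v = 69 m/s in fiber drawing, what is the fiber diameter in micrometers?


Cross-sectional area from continuity:
  A = Q / v = 2.081858 x 10^-8 / 69 = 3.017186 x 10^-10 m^2
Diameter from circular cross-section:
  d = sqrt(4A / pi) * 10^6 (m -> um)
  d = sqrt(4 * 3.017186 x 10^-10 / pi) * 10^6 = 19.6 um

19.6 um


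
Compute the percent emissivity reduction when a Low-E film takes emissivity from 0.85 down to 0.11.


Percentage reduction = (1 - coated/uncoated) * 100
  Ratio = 0.11 / 0.85 = 0.1294
  Reduction = (1 - 0.1294) * 100 = 87.1%

87.1%


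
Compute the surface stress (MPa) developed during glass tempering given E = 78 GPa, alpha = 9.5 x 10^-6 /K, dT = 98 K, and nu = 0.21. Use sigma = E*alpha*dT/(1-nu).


Tempering stress: sigma = E * alpha * dT / (1 - nu)
  E (MPa) = 78 * 1000 = 78000
  Numerator = 78000 * (9.5 x 10^-6) * 98 = 72.618
  Denominator = 1 - 0.21 = 0.79
  sigma = 72.618 / 0.79 = 91.9 MPa

91.9 MPa


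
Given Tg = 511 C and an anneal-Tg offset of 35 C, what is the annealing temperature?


The annealing temperature is Tg plus the offset:
  T_anneal = 511 + 35 = 546 C

546 C


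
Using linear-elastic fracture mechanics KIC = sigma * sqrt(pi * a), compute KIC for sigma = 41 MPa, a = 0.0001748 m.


Fracture toughness: KIC = sigma * sqrt(pi * a)
  pi * a = pi * 0.0001748 = 0.00054915
  sqrt(pi * a) = 0.023434
  KIC = 41 * 0.023434 = 0.961 MPa*sqrt(m)

0.961 MPa*sqrt(m)


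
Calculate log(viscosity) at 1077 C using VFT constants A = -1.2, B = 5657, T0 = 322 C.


VFT equation: log(eta) = A + B / (T - T0)
  T - T0 = 1077 - 322 = 755
  B / (T - T0) = 5657 / 755 = 7.493
  log(eta) = -1.2 + 7.493 = 6.293

6.293


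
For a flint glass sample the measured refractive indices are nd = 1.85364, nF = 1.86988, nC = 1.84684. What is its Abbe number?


Abbe number formula: Vd = (nd - 1) / (nF - nC)
  nd - 1 = 1.85364 - 1 = 0.85364
  nF - nC = 1.86988 - 1.84684 = 0.02304
  Vd = 0.85364 / 0.02304 = 37.05

37.05


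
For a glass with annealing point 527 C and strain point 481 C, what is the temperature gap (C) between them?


Gap = T_anneal - T_strain:
  gap = 527 - 481 = 46 C

46 C


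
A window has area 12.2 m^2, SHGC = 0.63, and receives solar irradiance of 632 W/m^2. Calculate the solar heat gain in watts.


Solar heat gain: Q = Area * SHGC * Irradiance
  Q = 12.2 * 0.63 * 632 = 4857.6 W

4857.6 W


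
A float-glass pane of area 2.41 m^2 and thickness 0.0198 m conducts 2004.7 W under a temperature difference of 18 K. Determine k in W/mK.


Fourier's law rearranged: k = Q * t / (A * dT)
  Numerator = 2004.7 * 0.0198 = 39.69306
  Denominator = 2.41 * 18 = 43.38
  k = 39.69306 / 43.38 = 0.915 W/mK

0.915 W/mK


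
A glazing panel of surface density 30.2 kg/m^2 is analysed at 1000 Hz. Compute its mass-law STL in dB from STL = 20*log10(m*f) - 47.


Mass law: STL = 20 * log10(m * f) - 47
  m * f = 30.2 * 1000 = 30200
  log10(30200) = 4.48001
  STL = 20 * 4.48001 - 47 = 89.6002 - 47 = 42.6 dB

42.6 dB


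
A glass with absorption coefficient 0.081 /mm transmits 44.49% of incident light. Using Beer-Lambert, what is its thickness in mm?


Rearrange T = exp(-alpha * thickness):
  thickness = -ln(T) / alpha
  T = 44.49/100 = 0.4449
  ln(T) = -0.80991
  -ln(T) = 0.80991
  thickness = 0.80991 / 0.081 = 10.0 mm

10.0 mm


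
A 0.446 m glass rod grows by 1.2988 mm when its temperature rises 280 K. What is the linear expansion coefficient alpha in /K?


Rearrange dL = alpha * L0 * dT for alpha:
  alpha = dL / (L0 * dT)
  alpha = (1.2988 / 1000) / (0.446 * 280) = 0.0000104 /K = 1.04 x 10^-5 /K

1.04 x 10^-5 /K


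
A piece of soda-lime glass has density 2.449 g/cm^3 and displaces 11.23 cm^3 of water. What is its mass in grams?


Rearrange rho = m / V:
  m = rho * V
  m = 2.449 * 11.23 = 27.502 g

27.502 g


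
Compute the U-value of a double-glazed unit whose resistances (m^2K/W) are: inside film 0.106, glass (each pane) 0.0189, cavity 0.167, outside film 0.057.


Total thermal resistance (series):
  R_total = R_in + R_glass + R_air + R_glass + R_out
  R_total = 0.106 + 0.0189 + 0.167 + 0.0189 + 0.057 = 0.3678 m^2K/W
U-value = 1 / R_total = 1 / 0.3678 = 2.719 W/m^2K

2.719 W/m^2K


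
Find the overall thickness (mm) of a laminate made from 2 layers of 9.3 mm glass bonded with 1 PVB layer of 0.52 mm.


Total thickness = glass contribution + PVB contribution
  Glass: 2 * 9.3 = 18.6 mm
  PVB: 1 * 0.52 = 0.52 mm
  Total = 18.6 + 0.52 = 19.12 mm

19.12 mm


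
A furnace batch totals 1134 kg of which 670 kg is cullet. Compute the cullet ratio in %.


Cullet ratio = (cullet mass / total batch mass) * 100
  Ratio = 670 / 1134 * 100 = 59.08%

59.08%


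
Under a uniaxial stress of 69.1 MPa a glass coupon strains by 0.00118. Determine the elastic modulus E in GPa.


Young's modulus: E = stress / strain
  E = 69.1 MPa / 0.00118 = 58559.32 MPa
Convert to GPa: 58559.32 / 1000 = 58.56 GPa

58.56 GPa


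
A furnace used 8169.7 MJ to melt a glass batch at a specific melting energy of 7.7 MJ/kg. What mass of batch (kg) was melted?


Rearrange E = m * s for m:
  m = E / s
  m = 8169.7 / 7.7 = 1061.0 kg

1061.0 kg


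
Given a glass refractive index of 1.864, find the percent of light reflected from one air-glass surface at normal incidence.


Fresnel reflectance at normal incidence:
  R = ((n - 1)/(n + 1))^2
  (n - 1)/(n + 1) = (1.864 - 1)/(1.864 + 1) = 0.301676
  R = 0.301676^2 = 0.0910084
  R(%) = 0.0910084 * 100 = 9.101%

9.101%


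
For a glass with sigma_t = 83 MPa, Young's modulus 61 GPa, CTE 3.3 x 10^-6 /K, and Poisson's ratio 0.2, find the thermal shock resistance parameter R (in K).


Thermal shock resistance: R = sigma * (1 - nu) / (E * alpha)
  Numerator = 83 * (1 - 0.2) = 66.4
  Denominator = 61 * 1000 * (3.3 x 10^-6) = 0.2013
  R = 66.4 / 0.2013 = 329.9 K

329.9 K


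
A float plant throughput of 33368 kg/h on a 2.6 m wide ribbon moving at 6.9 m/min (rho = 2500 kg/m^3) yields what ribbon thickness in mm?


Ribbon cross-section from mass balance:
  Volume rate = throughput / density = 33368 / 2500 = 13.3472 m^3/h
  thickness = volume rate / (speed * 60 * width), i.e.
  thickness = throughput / (60 * speed * width * density) * 1000
  thickness = 33368 / (60 * 6.9 * 2.6 * 2500) * 1000 = 12.4 mm

12.4 mm


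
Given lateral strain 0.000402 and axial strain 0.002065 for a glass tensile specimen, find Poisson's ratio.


Poisson's ratio: nu = lateral strain / axial strain
  nu = 0.000402 / 0.002065 = 0.1947

0.1947


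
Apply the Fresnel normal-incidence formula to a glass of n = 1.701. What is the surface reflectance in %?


Fresnel reflectance at normal incidence:
  R = ((n - 1)/(n + 1))^2
  (n - 1)/(n + 1) = (1.701 - 1)/(1.701 + 1) = 0.259534
  R = 0.259534^2 = 0.0673579
  R(%) = 0.0673579 * 100 = 6.736%

6.736%


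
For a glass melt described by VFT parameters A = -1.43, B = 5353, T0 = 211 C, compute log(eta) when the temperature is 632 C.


VFT equation: log(eta) = A + B / (T - T0)
  T - T0 = 632 - 211 = 421
  B / (T - T0) = 5353 / 421 = 12.715
  log(eta) = -1.43 + 12.715 = 11.285

11.285


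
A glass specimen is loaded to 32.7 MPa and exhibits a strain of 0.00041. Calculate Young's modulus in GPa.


Young's modulus: E = stress / strain
  E = 32.7 MPa / 0.00041 = 79756.1 MPa
Convert to GPa: 79756.1 / 1000 = 79.76 GPa

79.76 GPa


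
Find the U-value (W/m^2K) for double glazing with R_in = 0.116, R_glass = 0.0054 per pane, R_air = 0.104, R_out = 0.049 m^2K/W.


Total thermal resistance (series):
  R_total = R_in + R_glass + R_air + R_glass + R_out
  R_total = 0.116 + 0.0054 + 0.104 + 0.0054 + 0.049 = 0.2798 m^2K/W
U-value = 1 / R_total = 1 / 0.2798 = 3.574 W/m^2K

3.574 W/m^2K


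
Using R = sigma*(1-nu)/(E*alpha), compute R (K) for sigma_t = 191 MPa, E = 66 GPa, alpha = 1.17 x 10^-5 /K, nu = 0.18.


Thermal shock resistance: R = sigma * (1 - nu) / (E * alpha)
  Numerator = 191 * (1 - 0.18) = 156.62
  Denominator = 66 * 1000 * (1.17 x 10^-5) = 0.7722
  R = 156.62 / 0.7722 = 202.8 K

202.8 K


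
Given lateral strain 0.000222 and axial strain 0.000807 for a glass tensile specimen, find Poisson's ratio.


Poisson's ratio: nu = lateral strain / axial strain
  nu = 0.000222 / 0.000807 = 0.2751

0.2751


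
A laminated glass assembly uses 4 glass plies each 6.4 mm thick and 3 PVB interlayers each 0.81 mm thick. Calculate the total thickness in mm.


Total thickness = glass contribution + PVB contribution
  Glass: 4 * 6.4 = 25.6 mm
  PVB: 3 * 0.81 = 2.43 mm
  Total = 25.6 + 2.43 = 28.03 mm

28.03 mm


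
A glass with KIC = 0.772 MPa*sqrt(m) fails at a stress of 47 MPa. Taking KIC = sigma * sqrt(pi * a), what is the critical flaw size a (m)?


Rearrange KIC = sigma * sqrt(pi * a):
  sqrt(pi * a) = KIC / sigma
  sqrt(pi * a) = 0.772 / 47 = 0.016426
  a = (KIC / sigma)^2 / pi
  a = 0.016426^2 / pi = 0.0000859 m

0.0000859 m


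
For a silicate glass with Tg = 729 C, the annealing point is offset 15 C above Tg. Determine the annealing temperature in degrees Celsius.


The annealing temperature is Tg plus the offset:
  T_anneal = 729 + 15 = 744 C

744 C


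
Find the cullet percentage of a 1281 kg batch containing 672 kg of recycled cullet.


Cullet ratio = (cullet mass / total batch mass) * 100
  Ratio = 672 / 1281 * 100 = 52.46%

52.46%


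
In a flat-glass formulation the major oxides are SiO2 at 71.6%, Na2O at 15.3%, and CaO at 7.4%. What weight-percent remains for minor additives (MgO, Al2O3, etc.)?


Sum the three major oxides:
  SiO2 + Na2O + CaO = 71.6 + 15.3 + 7.4 = 94.3%
Subtract from 100%:
  Others = 100 - 94.3 = 5.7%

5.7%


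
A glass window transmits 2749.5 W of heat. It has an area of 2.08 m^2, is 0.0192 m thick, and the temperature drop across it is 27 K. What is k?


Fourier's law rearranged: k = Q * t / (A * dT)
  Numerator = 2749.5 * 0.0192 = 52.7904
  Denominator = 2.08 * 27 = 56.16
  k = 52.7904 / 56.16 = 0.94 W/mK

0.94 W/mK


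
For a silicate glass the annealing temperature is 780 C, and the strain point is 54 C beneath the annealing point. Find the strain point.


Strain point = annealing point - difference:
  T_strain = 780 - 54 = 726 C

726 C


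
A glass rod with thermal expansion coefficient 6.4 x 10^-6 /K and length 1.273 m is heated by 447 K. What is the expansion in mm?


Thermal expansion formula: dL = alpha * L0 * dT
  dL = (6.4 x 10^-6) * 1.273 * 447 = 0.0036418 m
Convert to mm: 0.0036418 * 1000 = 3.6418 mm

3.6418 mm


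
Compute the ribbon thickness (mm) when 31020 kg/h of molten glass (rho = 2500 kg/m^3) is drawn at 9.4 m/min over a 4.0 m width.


Ribbon cross-section from mass balance:
  Volume rate = throughput / density = 31020 / 2500 = 12.408 m^3/h
  thickness = volume rate / (speed * 60 * width), i.e.
  thickness = throughput / (60 * speed * width * density) * 1000
  thickness = 31020 / (60 * 9.4 * 4.0 * 2500) * 1000 = 5.5 mm

5.5 mm


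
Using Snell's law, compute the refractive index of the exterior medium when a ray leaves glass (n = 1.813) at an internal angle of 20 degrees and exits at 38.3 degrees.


Apply Snell's law: n1 * sin(theta1) = n2 * sin(theta2)
  n2 = n1 * sin(theta1) / sin(theta2)
  sin(20) = 0.34202
  sin(38.3) = 0.619779
  n2 = 1.813 * 0.34202 / 0.619779 = 1.0005

1.0005


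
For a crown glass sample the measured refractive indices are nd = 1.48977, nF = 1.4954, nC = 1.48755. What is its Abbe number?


Abbe number formula: Vd = (nd - 1) / (nF - nC)
  nd - 1 = 1.48977 - 1 = 0.48977
  nF - nC = 1.4954 - 1.48755 = 0.00785
  Vd = 0.48977 / 0.00785 = 62.39

62.39


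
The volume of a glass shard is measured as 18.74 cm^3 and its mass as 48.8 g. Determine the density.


Use the definition of density:
  rho = mass / volume
  rho = 48.8 / 18.74 = 2.604 g/cm^3

2.604 g/cm^3


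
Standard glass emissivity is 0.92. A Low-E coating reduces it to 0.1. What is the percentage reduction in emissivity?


Percentage reduction = (1 - coated/uncoated) * 100
  Ratio = 0.1 / 0.92 = 0.1087
  Reduction = (1 - 0.1087) * 100 = 89.1%

89.1%


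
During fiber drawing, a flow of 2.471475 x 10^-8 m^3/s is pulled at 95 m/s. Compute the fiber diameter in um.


Cross-sectional area from continuity:
  A = Q / v = 2.471475 x 10^-8 / 95 = 2.601553 x 10^-10 m^2
Diameter from circular cross-section:
  d = sqrt(4A / pi) * 10^6 (m -> um)
  d = sqrt(4 * 2.601553 x 10^-10 / pi) * 10^6 = 18.2 um

18.2 um


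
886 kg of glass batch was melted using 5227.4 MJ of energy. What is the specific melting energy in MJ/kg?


Rearrange E = m * s for s:
  s = E / m
  s = 5227.4 / 886 = 5.9 MJ/kg

5.9 MJ/kg


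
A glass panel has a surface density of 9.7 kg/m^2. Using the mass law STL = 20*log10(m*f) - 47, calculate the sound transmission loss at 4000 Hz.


Mass law: STL = 20 * log10(m * f) - 47
  m * f = 9.7 * 4000 = 38800
  log10(38800) = 4.58883
  STL = 20 * 4.58883 - 47 = 91.7766 - 47 = 44.8 dB

44.8 dB


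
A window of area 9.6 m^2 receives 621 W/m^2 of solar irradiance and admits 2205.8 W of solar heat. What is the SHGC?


Rearrange Q = Area * SHGC * Irradiance:
  SHGC = Q / (Area * Irradiance)
  SHGC = 2205.8 / (9.6 * 621) = 0.37

0.37


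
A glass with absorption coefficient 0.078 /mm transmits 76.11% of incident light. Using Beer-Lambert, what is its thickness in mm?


Rearrange T = exp(-alpha * thickness):
  thickness = -ln(T) / alpha
  T = 76.11/100 = 0.7611
  ln(T) = -0.27299
  -ln(T) = 0.27299
  thickness = 0.27299 / 0.078 = 3.5 mm

3.5 mm


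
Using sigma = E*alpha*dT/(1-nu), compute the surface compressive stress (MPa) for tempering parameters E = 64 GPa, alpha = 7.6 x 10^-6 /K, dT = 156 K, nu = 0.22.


Tempering stress: sigma = E * alpha * dT / (1 - nu)
  E (MPa) = 64 * 1000 = 64000
  Numerator = 64000 * (7.6 x 10^-6) * 156 = 75.8784
  Denominator = 1 - 0.22 = 0.78
  sigma = 75.8784 / 0.78 = 97.3 MPa

97.3 MPa


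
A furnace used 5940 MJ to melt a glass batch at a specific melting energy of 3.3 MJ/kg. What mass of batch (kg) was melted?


Rearrange E = m * s for m:
  m = E / s
  m = 5940 / 3.3 = 1800.0 kg

1800.0 kg


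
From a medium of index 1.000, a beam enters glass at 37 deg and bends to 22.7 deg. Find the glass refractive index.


Apply Snell's law: n1 * sin(theta1) = n2 * sin(theta2)
  n2 = n1 * sin(theta1) / sin(theta2)
  sin(37) = 0.601815
  sin(22.7) = 0.385906
  n2 = 1.000 * 0.601815 / 0.385906 = 1.5595

1.5595


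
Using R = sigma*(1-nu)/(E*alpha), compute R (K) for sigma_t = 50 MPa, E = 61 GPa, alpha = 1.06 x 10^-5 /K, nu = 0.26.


Thermal shock resistance: R = sigma * (1 - nu) / (E * alpha)
  Numerator = 50 * (1 - 0.26) = 37.0
  Denominator = 61 * 1000 * (1.06 x 10^-5) = 0.6466
  R = 37.0 / 0.6466 = 57.2 K

57.2 K


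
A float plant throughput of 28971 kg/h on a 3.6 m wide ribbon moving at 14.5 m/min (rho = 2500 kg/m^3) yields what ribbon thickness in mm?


Ribbon cross-section from mass balance:
  Volume rate = throughput / density = 28971 / 2500 = 11.5884 m^3/h
  thickness = volume rate / (speed * 60 * width), i.e.
  thickness = throughput / (60 * speed * width * density) * 1000
  thickness = 28971 / (60 * 14.5 * 3.6 * 2500) * 1000 = 3.7 mm

3.7 mm


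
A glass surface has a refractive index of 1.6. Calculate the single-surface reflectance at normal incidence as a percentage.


Fresnel reflectance at normal incidence:
  R = ((n - 1)/(n + 1))^2
  (n - 1)/(n + 1) = (1.6 - 1)/(1.6 + 1) = 0.230769
  R = 0.230769^2 = 0.0532543
  R(%) = 0.0532543 * 100 = 5.325%

5.325%


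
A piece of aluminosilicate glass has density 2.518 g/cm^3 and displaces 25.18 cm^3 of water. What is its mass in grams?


Rearrange rho = m / V:
  m = rho * V
  m = 2.518 * 25.18 = 63.403 g

63.403 g


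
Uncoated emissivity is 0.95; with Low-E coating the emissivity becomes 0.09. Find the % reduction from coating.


Percentage reduction = (1 - coated/uncoated) * 100
  Ratio = 0.09 / 0.95 = 0.0947
  Reduction = (1 - 0.0947) * 100 = 90.5%

90.5%


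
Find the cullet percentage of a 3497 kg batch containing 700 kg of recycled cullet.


Cullet ratio = (cullet mass / total batch mass) * 100
  Ratio = 700 / 3497 * 100 = 20.02%

20.02%


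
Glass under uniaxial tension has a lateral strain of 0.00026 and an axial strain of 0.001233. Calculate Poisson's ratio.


Poisson's ratio: nu = lateral strain / axial strain
  nu = 0.00026 / 0.001233 = 0.2109

0.2109


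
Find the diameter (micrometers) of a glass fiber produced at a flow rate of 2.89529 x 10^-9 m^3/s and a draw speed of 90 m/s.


Cross-sectional area from continuity:
  A = Q / v = 2.89529 x 10^-9 / 90 = 3.216989 x 10^-11 m^2
Diameter from circular cross-section:
  d = sqrt(4A / pi) * 10^6 (m -> um)
  d = sqrt(4 * 3.216989 x 10^-11 / pi) * 10^6 = 6.4 um

6.4 um


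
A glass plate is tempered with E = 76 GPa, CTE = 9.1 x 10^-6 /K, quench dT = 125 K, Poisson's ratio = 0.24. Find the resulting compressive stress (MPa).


Tempering stress: sigma = E * alpha * dT / (1 - nu)
  E (MPa) = 76 * 1000 = 76000
  Numerator = 76000 * (9.1 x 10^-6) * 125 = 86.45
  Denominator = 1 - 0.24 = 0.76
  sigma = 86.45 / 0.76 = 113.8 MPa

113.8 MPa


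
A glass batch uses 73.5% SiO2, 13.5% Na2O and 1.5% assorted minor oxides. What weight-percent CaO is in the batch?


Pieces sum to 100%:
  CaO = 100 - (SiO2 + Na2O + others)
  CaO = 100 - (73.5 + 13.5 + 1.5) = 11.5%

11.5%


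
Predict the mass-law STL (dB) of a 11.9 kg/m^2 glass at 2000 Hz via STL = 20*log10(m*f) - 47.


Mass law: STL = 20 * log10(m * f) - 47
  m * f = 11.9 * 2000 = 23800
  log10(23800) = 4.37658
  STL = 20 * 4.37658 - 47 = 87.5316 - 47 = 40.5 dB

40.5 dB


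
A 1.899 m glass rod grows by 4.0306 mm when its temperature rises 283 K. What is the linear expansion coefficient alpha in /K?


Rearrange dL = alpha * L0 * dT for alpha:
  alpha = dL / (L0 * dT)
  alpha = (4.0306 / 1000) / (1.899 * 283) = 0.0000075 /K = 7.5 x 10^-6 /K

7.5 x 10^-6 /K


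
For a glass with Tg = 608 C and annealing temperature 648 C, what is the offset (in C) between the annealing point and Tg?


Offset = T_anneal - Tg:
  offset = 648 - 608 = 40 C

40 C


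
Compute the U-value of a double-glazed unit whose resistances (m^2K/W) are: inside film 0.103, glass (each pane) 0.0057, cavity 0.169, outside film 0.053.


Total thermal resistance (series):
  R_total = R_in + R_glass + R_air + R_glass + R_out
  R_total = 0.103 + 0.0057 + 0.169 + 0.0057 + 0.053 = 0.3364 m^2K/W
U-value = 1 / R_total = 1 / 0.3364 = 2.973 W/m^2K

2.973 W/m^2K


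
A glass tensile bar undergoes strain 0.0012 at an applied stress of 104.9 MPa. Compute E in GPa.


Young's modulus: E = stress / strain
  E = 104.9 MPa / 0.0012 = 87416.67 MPa
Convert to GPa: 87416.67 / 1000 = 87.42 GPa

87.42 GPa


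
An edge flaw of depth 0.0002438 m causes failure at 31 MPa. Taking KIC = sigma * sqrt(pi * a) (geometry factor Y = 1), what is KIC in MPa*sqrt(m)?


Fracture toughness: KIC = sigma * sqrt(pi * a)
  pi * a = pi * 0.0002438 = 0.00076592
  sqrt(pi * a) = 0.027675
  KIC = 31 * 0.027675 = 0.858 MPa*sqrt(m)

0.858 MPa*sqrt(m)


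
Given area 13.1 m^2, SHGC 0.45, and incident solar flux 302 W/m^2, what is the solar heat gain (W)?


Solar heat gain: Q = Area * SHGC * Irradiance
  Q = 13.1 * 0.45 * 302 = 1780.3 W

1780.3 W


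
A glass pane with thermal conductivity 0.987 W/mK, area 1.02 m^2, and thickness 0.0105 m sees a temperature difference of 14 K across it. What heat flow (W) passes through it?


Fourier's law: Q = k * A * dT / t
  Q = 0.987 * 1.02 * 14 / 0.0105
  Q = 14.09436 / 0.0105 = 1342.3 W

1342.3 W


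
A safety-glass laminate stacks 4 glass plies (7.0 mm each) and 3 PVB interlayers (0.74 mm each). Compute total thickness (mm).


Total thickness = glass contribution + PVB contribution
  Glass: 4 * 7.0 = 28.0 mm
  PVB: 3 * 0.74 = 2.22 mm
  Total = 28.0 + 2.22 = 30.22 mm

30.22 mm


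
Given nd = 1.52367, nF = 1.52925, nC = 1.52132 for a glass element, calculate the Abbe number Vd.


Abbe number formula: Vd = (nd - 1) / (nF - nC)
  nd - 1 = 1.52367 - 1 = 0.52367
  nF - nC = 1.52925 - 1.52132 = 0.00793
  Vd = 0.52367 / 0.00793 = 66.04

66.04


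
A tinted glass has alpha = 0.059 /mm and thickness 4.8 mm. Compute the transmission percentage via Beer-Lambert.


Beer-Lambert law: T = exp(-alpha * thickness)
  exponent = -0.059 * 4.8 = -0.2832
  T = exp(-0.2832) = 0.7534
  Percentage = 0.7534 * 100 = 75.34%

75.34%


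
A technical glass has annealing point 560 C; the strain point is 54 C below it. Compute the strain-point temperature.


Strain point = annealing point - difference:
  T_strain = 560 - 54 = 506 C

506 C


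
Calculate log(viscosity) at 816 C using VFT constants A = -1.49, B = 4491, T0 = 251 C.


VFT equation: log(eta) = A + B / (T - T0)
  T - T0 = 816 - 251 = 565
  B / (T - T0) = 4491 / 565 = 7.949
  log(eta) = -1.49 + 7.949 = 6.459

6.459


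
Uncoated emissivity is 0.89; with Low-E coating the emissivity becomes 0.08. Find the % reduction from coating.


Percentage reduction = (1 - coated/uncoated) * 100
  Ratio = 0.08 / 0.89 = 0.0899
  Reduction = (1 - 0.0899) * 100 = 91.0%

91.0%


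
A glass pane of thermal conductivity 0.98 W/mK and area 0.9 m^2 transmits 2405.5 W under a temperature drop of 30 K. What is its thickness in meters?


Fourier's law: t = k * A * dT / Q
  t = 0.98 * 0.9 * 30 / 2405.5
  t = 26.46 / 2405.5 = 0.011 m

0.011 m


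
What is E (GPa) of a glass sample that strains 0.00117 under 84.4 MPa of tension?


Young's modulus: E = stress / strain
  E = 84.4 MPa / 0.00117 = 72136.75 MPa
Convert to GPa: 72136.75 / 1000 = 72.14 GPa

72.14 GPa


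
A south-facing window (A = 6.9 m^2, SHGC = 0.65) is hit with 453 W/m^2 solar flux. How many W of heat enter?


Solar heat gain: Q = Area * SHGC * Irradiance
  Q = 6.9 * 0.65 * 453 = 2031.7 W

2031.7 W


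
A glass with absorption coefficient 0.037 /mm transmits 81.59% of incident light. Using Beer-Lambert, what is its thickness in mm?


Rearrange T = exp(-alpha * thickness):
  thickness = -ln(T) / alpha
  T = 81.59/100 = 0.8159
  ln(T) = -0.20346
  -ln(T) = 0.20346
  thickness = 0.20346 / 0.037 = 5.5 mm

5.5 mm


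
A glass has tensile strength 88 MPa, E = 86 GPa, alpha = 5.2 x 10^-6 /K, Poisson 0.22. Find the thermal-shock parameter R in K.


Thermal shock resistance: R = sigma * (1 - nu) / (E * alpha)
  Numerator = 88 * (1 - 0.22) = 68.64
  Denominator = 86 * 1000 * (5.2 x 10^-6) = 0.4472
  R = 68.64 / 0.4472 = 153.5 K

153.5 K


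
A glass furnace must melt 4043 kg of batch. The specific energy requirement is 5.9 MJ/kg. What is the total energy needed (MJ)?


Total energy = mass * specific energy
  E = 4043 * 5.9 = 23853.7 MJ

23853.7 MJ


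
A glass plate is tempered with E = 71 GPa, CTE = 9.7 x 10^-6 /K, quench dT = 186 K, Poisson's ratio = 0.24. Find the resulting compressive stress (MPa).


Tempering stress: sigma = E * alpha * dT / (1 - nu)
  E (MPa) = 71 * 1000 = 71000
  Numerator = 71000 * (9.7 x 10^-6) * 186 = 128.0982
  Denominator = 1 - 0.24 = 0.76
  sigma = 128.0982 / 0.76 = 168.6 MPa

168.6 MPa


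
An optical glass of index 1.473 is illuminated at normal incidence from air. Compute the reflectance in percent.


Fresnel reflectance at normal incidence:
  R = ((n - 1)/(n + 1))^2
  (n - 1)/(n + 1) = (1.473 - 1)/(1.473 + 1) = 0.191266
  R = 0.191266^2 = 0.0365827
  R(%) = 0.0365827 * 100 = 3.658%

3.658%


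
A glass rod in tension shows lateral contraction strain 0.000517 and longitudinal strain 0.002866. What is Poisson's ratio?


Poisson's ratio: nu = lateral strain / axial strain
  nu = 0.000517 / 0.002866 = 0.1804

0.1804


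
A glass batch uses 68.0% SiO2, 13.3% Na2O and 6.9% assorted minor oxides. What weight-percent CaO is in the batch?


Pieces sum to 100%:
  CaO = 100 - (SiO2 + Na2O + others)
  CaO = 100 - (68.0 + 13.3 + 6.9) = 11.8%

11.8%


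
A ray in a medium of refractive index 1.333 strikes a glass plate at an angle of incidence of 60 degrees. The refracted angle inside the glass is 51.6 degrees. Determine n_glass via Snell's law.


Apply Snell's law: n1 * sin(theta1) = n2 * sin(theta2)
  n2 = n1 * sin(theta1) / sin(theta2)
  sin(60) = 0.866025
  sin(51.6) = 0.783693
  n2 = 1.333 * 0.866025 / 0.783693 = 1.473

1.473


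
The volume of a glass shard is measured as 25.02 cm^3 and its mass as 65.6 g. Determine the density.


Use the definition of density:
  rho = mass / volume
  rho = 65.6 / 25.02 = 2.622 g/cm^3

2.622 g/cm^3


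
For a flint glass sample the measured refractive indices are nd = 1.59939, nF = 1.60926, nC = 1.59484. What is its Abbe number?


Abbe number formula: Vd = (nd - 1) / (nF - nC)
  nd - 1 = 1.59939 - 1 = 0.59939
  nF - nC = 1.60926 - 1.59484 = 0.01442
  Vd = 0.59939 / 0.01442 = 41.57

41.57


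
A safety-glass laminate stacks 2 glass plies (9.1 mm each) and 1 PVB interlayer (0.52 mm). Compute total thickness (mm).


Total thickness = glass contribution + PVB contribution
  Glass: 2 * 9.1 = 18.2 mm
  PVB: 1 * 0.52 = 0.52 mm
  Total = 18.2 + 0.52 = 18.72 mm

18.72 mm


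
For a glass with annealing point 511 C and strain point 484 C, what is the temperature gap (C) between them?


Gap = T_anneal - T_strain:
  gap = 511 - 484 = 27 C

27 C


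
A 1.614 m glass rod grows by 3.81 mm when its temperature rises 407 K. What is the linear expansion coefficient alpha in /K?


Rearrange dL = alpha * L0 * dT for alpha:
  alpha = dL / (L0 * dT)
  alpha = (3.81 / 1000) / (1.614 * 407) = 0.0000058 /K = 5.8 x 10^-6 /K

5.8 x 10^-6 /K


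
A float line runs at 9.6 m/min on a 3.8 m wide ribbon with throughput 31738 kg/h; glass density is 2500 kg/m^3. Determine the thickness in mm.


Ribbon cross-section from mass balance:
  Volume rate = throughput / density = 31738 / 2500 = 12.6952 m^3/h
  thickness = volume rate / (speed * 60 * width), i.e.
  thickness = throughput / (60 * speed * width * density) * 1000
  thickness = 31738 / (60 * 9.6 * 3.8 * 2500) * 1000 = 5.8 mm

5.8 mm


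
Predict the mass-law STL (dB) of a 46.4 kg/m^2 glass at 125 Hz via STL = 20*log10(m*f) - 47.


Mass law: STL = 20 * log10(m * f) - 47
  m * f = 46.4 * 125 = 5800
  log10(5800) = 3.76343
  STL = 20 * 3.76343 - 47 = 75.2686 - 47 = 28.3 dB

28.3 dB


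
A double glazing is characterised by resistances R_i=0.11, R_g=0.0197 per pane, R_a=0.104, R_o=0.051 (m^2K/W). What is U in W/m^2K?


Total thermal resistance (series):
  R_total = R_in + R_glass + R_air + R_glass + R_out
  R_total = 0.11 + 0.0197 + 0.104 + 0.0197 + 0.051 = 0.3044 m^2K/W
U-value = 1 / R_total = 1 / 0.3044 = 3.285 W/m^2K

3.285 W/m^2K


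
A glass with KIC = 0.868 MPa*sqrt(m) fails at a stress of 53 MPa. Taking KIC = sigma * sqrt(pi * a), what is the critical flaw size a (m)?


Rearrange KIC = sigma * sqrt(pi * a):
  sqrt(pi * a) = KIC / sigma
  sqrt(pi * a) = 0.868 / 53 = 0.016377
  a = (KIC / sigma)^2 / pi
  a = 0.016377^2 / pi = 0.0000854 m

0.0000854 m


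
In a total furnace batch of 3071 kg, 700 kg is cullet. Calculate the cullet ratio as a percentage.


Cullet ratio = (cullet mass / total batch mass) * 100
  Ratio = 700 / 3071 * 100 = 22.79%

22.79%


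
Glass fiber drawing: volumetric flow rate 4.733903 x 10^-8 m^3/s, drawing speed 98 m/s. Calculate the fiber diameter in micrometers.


Cross-sectional area from continuity:
  A = Q / v = 4.733903 x 10^-8 / 98 = 4.830513 x 10^-10 m^2
Diameter from circular cross-section:
  d = sqrt(4A / pi) * 10^6 (m -> um)
  d = sqrt(4 * 4.830513 x 10^-10 / pi) * 10^6 = 24.8 um

24.8 um


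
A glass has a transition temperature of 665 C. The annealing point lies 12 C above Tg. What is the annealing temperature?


The annealing temperature is Tg plus the offset:
  T_anneal = 665 + 12 = 677 C

677 C


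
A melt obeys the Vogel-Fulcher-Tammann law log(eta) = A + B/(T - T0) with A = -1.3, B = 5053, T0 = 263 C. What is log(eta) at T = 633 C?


VFT equation: log(eta) = A + B / (T - T0)
  T - T0 = 633 - 263 = 370
  B / (T - T0) = 5053 / 370 = 13.657
  log(eta) = -1.3 + 13.657 = 12.357

12.357


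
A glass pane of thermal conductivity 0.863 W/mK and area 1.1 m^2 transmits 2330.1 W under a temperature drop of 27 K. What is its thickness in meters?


Fourier's law: t = k * A * dT / Q
  t = 0.863 * 1.1 * 27 / 2330.1
  t = 25.6311 / 2330.1 = 0.011 m

0.011 m


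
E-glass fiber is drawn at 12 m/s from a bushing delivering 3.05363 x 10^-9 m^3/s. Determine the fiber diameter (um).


Cross-sectional area from continuity:
  A = Q / v = 3.05363 x 10^-9 / 12 = 2.544692 x 10^-10 m^2
Diameter from circular cross-section:
  d = sqrt(4A / pi) * 10^6 (m -> um)
  d = sqrt(4 * 2.544692 x 10^-10 / pi) * 10^6 = 18.0 um

18.0 um


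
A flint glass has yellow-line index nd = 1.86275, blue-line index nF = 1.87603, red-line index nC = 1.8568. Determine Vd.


Abbe number formula: Vd = (nd - 1) / (nF - nC)
  nd - 1 = 1.86275 - 1 = 0.86275
  nF - nC = 1.87603 - 1.8568 = 0.01923
  Vd = 0.86275 / 0.01923 = 44.86

44.86


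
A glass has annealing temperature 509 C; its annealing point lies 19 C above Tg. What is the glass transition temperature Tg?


Rearrange T_anneal = Tg + offset for Tg:
  Tg = T_anneal - offset = 509 - 19 = 490 C

490 C


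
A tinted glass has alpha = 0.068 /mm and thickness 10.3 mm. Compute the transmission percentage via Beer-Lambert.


Beer-Lambert law: T = exp(-alpha * thickness)
  exponent = -0.068 * 10.3 = -0.7004
  T = exp(-0.7004) = 0.4964
  Percentage = 0.4964 * 100 = 49.64%

49.64%


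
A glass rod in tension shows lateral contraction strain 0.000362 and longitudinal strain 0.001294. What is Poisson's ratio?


Poisson's ratio: nu = lateral strain / axial strain
  nu = 0.000362 / 0.001294 = 0.2798

0.2798


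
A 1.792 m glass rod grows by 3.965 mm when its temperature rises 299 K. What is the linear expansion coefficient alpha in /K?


Rearrange dL = alpha * L0 * dT for alpha:
  alpha = dL / (L0 * dT)
  alpha = (3.965 / 1000) / (1.792 * 299) = 0.0000074 /K = 7.4 x 10^-6 /K

7.4 x 10^-6 /K


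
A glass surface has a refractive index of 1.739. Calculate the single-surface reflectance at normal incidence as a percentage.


Fresnel reflectance at normal incidence:
  R = ((n - 1)/(n + 1))^2
  (n - 1)/(n + 1) = (1.739 - 1)/(1.739 + 1) = 0.269806
  R = 0.269806^2 = 0.0727953
  R(%) = 0.0727953 * 100 = 7.28%

7.28%


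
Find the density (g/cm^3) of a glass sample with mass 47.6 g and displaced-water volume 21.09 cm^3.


Use the definition of density:
  rho = mass / volume
  rho = 47.6 / 21.09 = 2.257 g/cm^3

2.257 g/cm^3


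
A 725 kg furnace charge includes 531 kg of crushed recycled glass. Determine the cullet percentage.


Cullet ratio = (cullet mass / total batch mass) * 100
  Ratio = 531 / 725 * 100 = 73.24%

73.24%


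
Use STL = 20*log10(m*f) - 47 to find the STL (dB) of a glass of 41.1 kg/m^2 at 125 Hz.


Mass law: STL = 20 * log10(m * f) - 47
  m * f = 41.1 * 125 = 5137.5
  log10(5137.5) = 3.71075
  STL = 20 * 3.71075 - 47 = 74.215 - 47 = 27.2 dB

27.2 dB


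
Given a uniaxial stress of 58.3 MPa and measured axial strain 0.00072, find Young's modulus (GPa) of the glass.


Young's modulus: E = stress / strain
  E = 58.3 MPa / 0.00072 = 80972.22 MPa
Convert to GPa: 80972.22 / 1000 = 80.97 GPa

80.97 GPa


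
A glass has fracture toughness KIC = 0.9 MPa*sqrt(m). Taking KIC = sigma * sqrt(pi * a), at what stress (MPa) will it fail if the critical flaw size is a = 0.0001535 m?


Rearrange KIC = sigma * sqrt(pi * a):
  sigma = KIC / sqrt(pi * a)
  sqrt(pi * 0.0001535) = 0.02196
  sigma = 0.9 / 0.02196 = 40.98 MPa

40.98 MPa


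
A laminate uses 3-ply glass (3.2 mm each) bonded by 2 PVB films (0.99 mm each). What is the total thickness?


Total thickness = glass contribution + PVB contribution
  Glass: 3 * 3.2 = 9.6 mm
  PVB: 2 * 0.99 = 1.98 mm
  Total = 9.6 + 1.98 = 11.58 mm

11.58 mm


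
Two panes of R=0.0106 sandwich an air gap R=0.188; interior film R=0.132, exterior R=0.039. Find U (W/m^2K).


Total thermal resistance (series):
  R_total = R_in + R_glass + R_air + R_glass + R_out
  R_total = 0.132 + 0.0106 + 0.188 + 0.0106 + 0.039 = 0.3802 m^2K/W
U-value = 1 / R_total = 1 / 0.3802 = 2.63 W/m^2K

2.63 W/m^2K


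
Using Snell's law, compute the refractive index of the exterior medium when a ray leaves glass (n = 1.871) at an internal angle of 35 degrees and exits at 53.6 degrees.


Apply Snell's law: n1 * sin(theta1) = n2 * sin(theta2)
  n2 = n1 * sin(theta1) / sin(theta2)
  sin(35) = 0.573576
  sin(53.6) = 0.804894
  n2 = 1.871 * 0.573576 / 0.804894 = 1.3333

1.3333


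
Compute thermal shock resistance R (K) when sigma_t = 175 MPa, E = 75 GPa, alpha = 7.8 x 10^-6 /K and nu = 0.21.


Thermal shock resistance: R = sigma * (1 - nu) / (E * alpha)
  Numerator = 175 * (1 - 0.21) = 138.25
  Denominator = 75 * 1000 * (7.8 x 10^-6) = 0.585
  R = 138.25 / 0.585 = 236.3 K

236.3 K
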